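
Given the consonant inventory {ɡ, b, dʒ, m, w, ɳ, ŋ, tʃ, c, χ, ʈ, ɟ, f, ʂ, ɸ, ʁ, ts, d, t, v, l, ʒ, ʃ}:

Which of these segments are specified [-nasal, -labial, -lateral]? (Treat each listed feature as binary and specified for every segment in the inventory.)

Checking each segment against [-nasal], [-labial], [-lateral]: /ɡ/ (voiced velar stop), /dʒ/ (voiced postalveolar affricate), /tʃ/ (voiceless postalveolar affricate), /c/ (voiceless palatal stop), /χ/ (voiceless uvular fricative), /ʈ/ (voiceless retroflex stop), among others, satisfy every feature; every other segment in the inventory fails at least one.

ɡ, dʒ, tʃ, c, χ, ʈ, ɟ, ʂ, ʁ, ts, d, t, ʒ, ʃ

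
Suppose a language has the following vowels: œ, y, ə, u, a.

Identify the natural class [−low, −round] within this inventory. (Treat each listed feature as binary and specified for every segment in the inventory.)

ə

Among the inventory, the [−low] segments are /œ, y, ə, u/.
Among these, [−round] leaves /ə/.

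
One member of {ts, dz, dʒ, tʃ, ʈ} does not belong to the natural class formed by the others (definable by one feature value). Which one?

/dʒ, tʃ, ts, dz/ are all [+delayed release], but /ʈ/ (voiceless retroflex stop) is [−delayed release]. No other single segment can be removed to leave a set sharing one feature value that the removed segment lacks, so /ʈ/ is the odd one out.

ʈ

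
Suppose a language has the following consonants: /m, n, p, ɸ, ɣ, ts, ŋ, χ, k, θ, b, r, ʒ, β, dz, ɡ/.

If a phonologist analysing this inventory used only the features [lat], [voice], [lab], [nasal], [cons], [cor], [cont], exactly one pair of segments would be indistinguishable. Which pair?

/r/ (alveolar trill) and /ʒ/ (voiced postalveolar fricative) are both [-lateral], [+voice], [-labial], [-nasal], [+consonantal], [+coronal], [+continuant], so none of the listed features separates them. (They do differ in [sonorant], [strident] and [anterior], which are not among the given features.) Every other pair in the inventory differs on at least one listed feature.

r, ʒ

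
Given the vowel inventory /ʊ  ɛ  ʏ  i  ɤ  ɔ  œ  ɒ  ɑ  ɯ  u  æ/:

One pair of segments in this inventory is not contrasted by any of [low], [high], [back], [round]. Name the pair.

On the given features, /ʊ/ and /u/ have an identical profile: [−low], [+high], [+back], [+round]. No other two segments in the inventory coincide on all 4 features. (They do differ in [tense], which is not among the given features.)

ʊ, u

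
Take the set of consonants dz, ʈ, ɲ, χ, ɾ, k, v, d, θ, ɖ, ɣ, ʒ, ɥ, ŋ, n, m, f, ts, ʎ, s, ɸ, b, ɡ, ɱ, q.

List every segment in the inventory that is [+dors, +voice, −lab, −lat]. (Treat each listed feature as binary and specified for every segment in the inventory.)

Among the inventory, the [+dorsal] segments are /ɲ, χ, k, ɣ, ɥ, ŋ, ʎ, ɡ, q/.
Intersecting with [+voice] gives /ɲ, ɣ, ɥ, ŋ, ʎ, ɡ/.
Within that set, [−labial] gives /ɲ, ɣ, ŋ, ʎ, ɡ/.
Within that set, [−lateral] leaves /ɲ, ɣ, ŋ, ɡ/.

ɲ, ɣ, ŋ, ɡ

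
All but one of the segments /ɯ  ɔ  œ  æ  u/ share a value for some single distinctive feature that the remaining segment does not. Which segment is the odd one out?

[low] groups all but one: /œ, u, ɔ, ɯ/ share [-low] while /æ/ (low front unrounded vowel) alone is [+low]. Removing any other segment would not leave a single-feature class that excludes it.

æ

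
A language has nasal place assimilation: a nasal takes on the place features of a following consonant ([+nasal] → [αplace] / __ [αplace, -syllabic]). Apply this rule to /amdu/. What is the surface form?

[andu]

The only nasal preceding a consonant is /m/ before /d/. /d/ is [+coronal], so /m/ → /n/, giving [andu].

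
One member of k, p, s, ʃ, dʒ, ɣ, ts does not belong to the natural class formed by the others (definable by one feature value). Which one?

p

The remaining segments after removing /p/ share [-labial]; /p/ (voiceless bilabial stop) is [+labial]. For every other candidate removal, the leftover set fails to share any single feature value that the removed segment lacks.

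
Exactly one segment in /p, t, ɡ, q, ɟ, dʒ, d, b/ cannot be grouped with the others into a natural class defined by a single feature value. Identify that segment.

/ɟ, d, p, ɡ, q, b, t/ are all [−delayed release], but /dʒ/ (voiced postalveolar affricate) is [+delayed release]. No other single segment can be removed to leave a set sharing one feature value that the removed segment lacks, so /dʒ/ is the odd one out.

dʒ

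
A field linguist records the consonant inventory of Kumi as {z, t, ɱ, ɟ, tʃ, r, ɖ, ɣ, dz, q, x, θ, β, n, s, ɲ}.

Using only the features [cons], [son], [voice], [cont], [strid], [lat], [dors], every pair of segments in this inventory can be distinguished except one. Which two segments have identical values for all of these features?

/n/ (alveolar nasal) and /ɱ/ (labiodental nasal) are both [+consonantal], [+sonorant], [+voice], [-continuant], [-strident], [-lateral], [-dorsal], so none of the listed features separates them. (They do differ in [labial] and [coronal], which are not among the given features.) Every other pair in the inventory differs on at least one listed feature.

n, ɱ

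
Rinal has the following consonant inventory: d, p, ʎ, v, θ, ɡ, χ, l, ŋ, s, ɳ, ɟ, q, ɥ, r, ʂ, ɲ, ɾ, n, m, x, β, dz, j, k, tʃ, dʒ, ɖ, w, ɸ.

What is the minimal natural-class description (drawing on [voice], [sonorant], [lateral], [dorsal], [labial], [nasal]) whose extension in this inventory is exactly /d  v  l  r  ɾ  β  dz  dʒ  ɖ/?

[+voice, -nasal, -dorsal]

Every target segment is [+voice], [-nasal], [-dorsal]; each remaining inventory member fails at least one of these. Each conjunct is needed — [-nasal, -dorsal] alone would also admit /p, θ, s, ʂ, …/; [+voice, -dorsal] alone would also admit /ɳ, n, m/; [+voice, -nasal] alone would also admit /ʎ, ɡ, ɟ, ɥ, …/ — and no other combination of two listed features has exactly this extension, so three is the minimum.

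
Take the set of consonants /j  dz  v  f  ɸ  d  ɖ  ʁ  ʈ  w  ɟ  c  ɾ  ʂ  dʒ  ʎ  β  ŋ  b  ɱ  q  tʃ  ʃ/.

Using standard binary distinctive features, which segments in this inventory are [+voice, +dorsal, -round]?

j, ʁ, ɟ, ʎ, ŋ

Eliminate segments failing any feature: /dz, v, d, ɖ, ɾ, dʒ, β, b, ɱ/ are [-dorsal]; /f, ɸ, ʈ, c, ʂ, q, tʃ, ʃ/ are [-voice]; /w/ is [+round]. The remaining /j, ʁ, ɟ, ʎ, ŋ/ satisfy [+voice], [+dorsal], [-round].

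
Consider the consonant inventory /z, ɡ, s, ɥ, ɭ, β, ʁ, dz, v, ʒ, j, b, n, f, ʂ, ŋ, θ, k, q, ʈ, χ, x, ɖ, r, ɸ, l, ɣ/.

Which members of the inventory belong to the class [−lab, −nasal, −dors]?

Checking each segment against [−labial], [−nasal], [−dorsal]: /z/ (voiced alveolar fricative), /s/ (voiceless alveolar fricative), /ɭ/ (retroflex lateral approximant), /dz/ (voiced alveolar affricate), /ʒ/ (voiced postalveolar fricative), /ʂ/ (voiceless retroflex fricative), among others, satisfy every feature; every other segment in the inventory fails at least one.

z, s, ɭ, dz, ʒ, ʂ, θ, ʈ, ɖ, r, l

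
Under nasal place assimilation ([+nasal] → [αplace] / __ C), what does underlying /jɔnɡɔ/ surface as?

[jɔŋɡɔ]

The only nasal preceding a consonant is /n/ before /ɡ/. /ɡ/ is [+dorsal], so /n/ → /ŋ/, giving [jɔŋɡɔ].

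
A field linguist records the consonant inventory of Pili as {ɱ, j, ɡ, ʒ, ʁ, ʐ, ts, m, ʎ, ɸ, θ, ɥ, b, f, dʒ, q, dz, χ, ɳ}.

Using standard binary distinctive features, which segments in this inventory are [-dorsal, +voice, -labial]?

ʒ, ʐ, dʒ, dz, ɳ

Checking each segment against [-dorsal], [+voice], [-labial]: /ʒ/ (voiced postalveolar fricative), /ʐ/ (voiced retroflex fricative), /dʒ/ (voiced postalveolar affricate), /dz/ (voiced alveolar affricate), /ɳ/ (retroflex nasal) satisfy every feature; every other segment in the inventory fails at least one.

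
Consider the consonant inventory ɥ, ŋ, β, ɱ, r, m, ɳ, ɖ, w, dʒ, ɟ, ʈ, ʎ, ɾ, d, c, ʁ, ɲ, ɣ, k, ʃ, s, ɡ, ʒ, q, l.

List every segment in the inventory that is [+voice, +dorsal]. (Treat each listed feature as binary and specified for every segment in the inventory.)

First, the [+voice] segments are /ɥ, ŋ, β, ɱ, r, m, ɳ, ɖ, w, dʒ, ɟ, ʎ, ɾ, d, ʁ, ɲ, ɣ, ɡ, ʒ, l/.
Among these, [+dorsal] leaves /ɥ, ŋ, w, ɟ, ʎ, ʁ, ɲ, ɣ, ɡ/.

ɥ, ŋ, w, ɟ, ʎ, ʁ, ɲ, ɣ, ɡ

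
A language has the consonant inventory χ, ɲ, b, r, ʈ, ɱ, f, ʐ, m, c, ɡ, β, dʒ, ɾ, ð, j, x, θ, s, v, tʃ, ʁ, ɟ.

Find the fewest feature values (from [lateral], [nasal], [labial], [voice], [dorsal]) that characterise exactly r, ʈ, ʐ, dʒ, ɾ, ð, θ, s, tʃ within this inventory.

[−labial, −dorsal]

Every target segment is [−labial], [−dorsal]; each remaining inventory member fails at least one of these. Each conjunct is needed — [−dorsal] alone would also admit /b, ɱ, f, m, …/; [−labial] alone would also admit /χ, ɲ, c, ɡ, …/ — and no other single listed feature has exactly this extension, so two is the minimum.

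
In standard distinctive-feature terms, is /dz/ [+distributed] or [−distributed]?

/dz/ is the voiced alveolar affricate. The feature [distributed] marks segments coronal with a long constriction (laminal); /dz/ lacks this property, so it is [−distributed].

[−distributed]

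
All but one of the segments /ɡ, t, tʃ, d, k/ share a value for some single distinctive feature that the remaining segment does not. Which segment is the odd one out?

/t, d, k, ɡ/ are all [-delayed release], but /tʃ/ (voiceless postalveolar affricate) is [+delayed release]. No other single segment can be removed to leave a set sharing one feature value that the removed segment lacks, so /tʃ/ is the odd one out.

tʃ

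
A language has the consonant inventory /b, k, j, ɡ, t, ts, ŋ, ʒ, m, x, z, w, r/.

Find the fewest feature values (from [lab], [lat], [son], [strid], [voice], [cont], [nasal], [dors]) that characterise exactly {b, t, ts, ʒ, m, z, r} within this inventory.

[−dors]

/b, t, ts, ʒ, m, z, r/ are exactly the [−dorsal] segments in the inventory, so a single feature suffices.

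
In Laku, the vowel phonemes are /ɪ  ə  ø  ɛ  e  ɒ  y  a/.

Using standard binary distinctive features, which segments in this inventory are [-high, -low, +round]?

ø

Eliminate segments failing any feature: /ɪ, y/ are [+high]; /ə, ɛ, e/ are [-round]; /ɒ, a/ are [+low]. The remaining /ø/ satisfy [-high], [-low], [+round].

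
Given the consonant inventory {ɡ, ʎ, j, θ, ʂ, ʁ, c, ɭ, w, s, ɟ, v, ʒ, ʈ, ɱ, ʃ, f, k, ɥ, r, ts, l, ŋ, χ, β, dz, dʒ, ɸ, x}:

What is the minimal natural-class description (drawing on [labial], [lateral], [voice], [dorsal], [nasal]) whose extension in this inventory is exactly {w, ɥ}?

[+labial, +dorsal]

The class [+labial], [+dorsal] has exactly /w, ɥ/ as its extension in this inventory. No smaller conjunction from the listed features achieves this: [+dorsal] alone would also admit /ɡ, ʎ, j, ʁ, …/; [+labial] alone would also admit /v, ɱ, f, β, …/; and checking the remaining single features turns up none with this extension.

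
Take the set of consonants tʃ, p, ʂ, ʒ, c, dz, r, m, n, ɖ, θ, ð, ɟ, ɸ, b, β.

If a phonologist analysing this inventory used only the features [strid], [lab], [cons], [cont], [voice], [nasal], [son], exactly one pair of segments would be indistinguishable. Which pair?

On the given features, /ɟ/ and /ɖ/ have an identical profile: [-strident], [-labial], [+consonantal], [-continuant], [+voice], [-nasal], [-sonorant]. No other two segments in the inventory coincide on all 7 features. (They do differ in [dorsal], which is not among the given features.)

ɟ, ɖ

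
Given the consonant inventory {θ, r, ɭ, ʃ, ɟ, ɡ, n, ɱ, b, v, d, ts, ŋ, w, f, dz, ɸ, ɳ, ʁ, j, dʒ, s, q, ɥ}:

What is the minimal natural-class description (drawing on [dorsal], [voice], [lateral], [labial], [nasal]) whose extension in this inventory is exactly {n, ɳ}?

[+nasal, −labial, −dorsal]

The class [+nasal], [−labial], [−dorsal] has exactly /n, ɳ/ as its extension in this inventory. No smaller conjunction from the listed features achieves this: [−labial, −dorsal] alone would also admit /θ, r, ɭ, ʃ, …/; [+nasal, −dorsal] alone would also admit /ɱ/; [+nasal, −labial] alone would also admit /ŋ/; and checking the remaining two-feature bundles turns up none with this extension.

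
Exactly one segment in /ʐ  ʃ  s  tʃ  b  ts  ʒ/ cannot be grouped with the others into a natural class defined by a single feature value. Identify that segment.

b

[strident] (equivalently [labial], [coronal]) groups all but one: /ts, tʃ, ʐ, s, ʃ, ʒ/ share [+strident] while /b/ (voiced bilabial stop) alone is [−strident]. Removing any other segment would not leave a single-feature class that excludes it.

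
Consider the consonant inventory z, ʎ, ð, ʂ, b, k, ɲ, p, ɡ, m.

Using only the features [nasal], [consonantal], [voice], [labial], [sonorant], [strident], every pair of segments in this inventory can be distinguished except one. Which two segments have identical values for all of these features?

ɡ, ð

On the given features, /ɡ/ and /ð/ have an identical profile: [-nasal], [+consonantal], [+voice], [-labial], [-sonorant], [-strident]. No other two segments in the inventory coincide on all 6 features. (They do differ in [continuant], [coronal] and [dorsal], which are not among the given features.)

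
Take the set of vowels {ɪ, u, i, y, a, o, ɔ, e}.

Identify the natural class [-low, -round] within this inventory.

The [-low] segments are /ɪ, u, i, y, o, ɔ, e/.
Within that set, [-round] leaves /ɪ, i, e/.

ɪ, i, e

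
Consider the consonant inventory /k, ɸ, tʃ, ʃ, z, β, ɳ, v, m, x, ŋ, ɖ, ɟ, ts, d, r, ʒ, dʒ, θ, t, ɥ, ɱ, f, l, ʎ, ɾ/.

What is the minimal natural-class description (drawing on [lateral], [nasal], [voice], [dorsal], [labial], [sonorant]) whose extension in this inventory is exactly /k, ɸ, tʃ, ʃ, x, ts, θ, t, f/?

[−voice]

Every target segment is [−voice] and no other inventory member is, so one feature is enough.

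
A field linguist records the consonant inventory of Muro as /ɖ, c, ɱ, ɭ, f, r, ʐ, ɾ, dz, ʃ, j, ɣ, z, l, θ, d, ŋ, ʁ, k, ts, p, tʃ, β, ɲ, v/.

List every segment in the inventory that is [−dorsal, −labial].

Eliminate segments failing any feature: /c, j, ɣ, ŋ, ʁ, k, ɲ/ are [+dorsal]; /ɱ, f, p, β, v/ are [+labial]. The remaining /ɖ, ɭ, r, ʐ, ɾ, dz, ʃ, z, l, θ, d, ts, tʃ/ satisfy [−dorsal], [−labial].

ɖ, ɭ, r, ʐ, ɾ, dz, ʃ, z, l, θ, d, ts, tʃ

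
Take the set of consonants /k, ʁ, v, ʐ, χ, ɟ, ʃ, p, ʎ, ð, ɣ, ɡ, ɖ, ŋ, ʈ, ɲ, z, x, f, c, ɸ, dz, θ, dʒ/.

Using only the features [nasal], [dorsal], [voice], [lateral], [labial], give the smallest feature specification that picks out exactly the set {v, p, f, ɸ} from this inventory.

/v, p, f, ɸ/ are exactly the [+labial] segments in the inventory, so a single feature suffices.

[+labial]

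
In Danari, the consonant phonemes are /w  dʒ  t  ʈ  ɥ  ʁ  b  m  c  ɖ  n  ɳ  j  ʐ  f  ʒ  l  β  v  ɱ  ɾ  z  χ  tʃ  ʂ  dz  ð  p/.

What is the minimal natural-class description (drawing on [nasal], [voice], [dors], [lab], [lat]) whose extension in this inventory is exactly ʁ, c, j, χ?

[-lab, +dors]

/ʁ, c, j, χ/ are all [-labial], [+dorsal], and no other segment in the inventory matches both values. Dropping any one of them over-generates: [+dorsal] alone would also admit /w, ɥ/; [-labial] alone would also admit /dʒ, t, ʈ, ɖ, …/. No other single listed feature picks out exactly this set either, so fewer than two features will not do.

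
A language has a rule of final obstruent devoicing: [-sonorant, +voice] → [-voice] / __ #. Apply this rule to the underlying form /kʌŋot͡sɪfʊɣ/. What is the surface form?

[kʌŋot͡sɪfʊx]

/ɣ/ satisfies [-sonorant, +voice] and sits in __ #. The [-voice] counterpart of the voiced velar fricative is /x/. Other segments in /kʌŋot͡sɪfʊɣ/ either fail the structural description or are not in the environment, so the surface form is [kʌŋot͡sɪfʊx].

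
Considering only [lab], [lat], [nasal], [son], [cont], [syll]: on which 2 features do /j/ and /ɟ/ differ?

The two segments share [-labial], [-lateral], [-nasal], [-syllabic]. The only features from the list on which they differ: /j/ is [+sonorant] while /ɟ/ is [-sonorant]; /j/ is [+continuant] while /ɟ/ is [-continuant].

[sonorant], [continuant]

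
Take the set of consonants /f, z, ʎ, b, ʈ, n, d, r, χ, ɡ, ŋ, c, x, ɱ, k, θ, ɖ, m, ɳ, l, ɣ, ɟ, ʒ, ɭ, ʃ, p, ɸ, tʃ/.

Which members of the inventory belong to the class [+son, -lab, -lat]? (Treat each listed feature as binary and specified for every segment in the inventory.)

n, r, ŋ, ɳ

Eliminate segments failing any feature: /f, z, b, ʈ, d, χ, ɡ, c, x, k, θ, ɖ, ɣ, ɟ, ʒ, ʃ, p, ɸ, tʃ/ are [-sonorant]; /ʎ, l, ɭ/ are [+lateral]; /ɱ, m/ are [+labial]. The remaining /n, r, ŋ, ɳ/ satisfy [+sonorant], [-labial], [-lateral].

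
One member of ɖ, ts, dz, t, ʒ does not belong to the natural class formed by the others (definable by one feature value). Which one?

ʒ

/dz, t, ts, ɖ/ are all [−distributed], but /ʒ/ (voiced postalveolar fricative) is [+distributed]. No other single segment can be removed to leave a set sharing one feature value that the removed segment lacks, so /ʒ/ is the odd one out.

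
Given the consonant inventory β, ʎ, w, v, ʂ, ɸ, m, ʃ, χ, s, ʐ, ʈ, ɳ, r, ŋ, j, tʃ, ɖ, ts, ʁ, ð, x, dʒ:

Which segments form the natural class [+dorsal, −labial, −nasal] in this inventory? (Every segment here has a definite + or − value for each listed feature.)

ʎ, χ, j, ʁ, x

Eliminate segments failing any feature: /β, v, ʂ, ɸ, m, ʃ, s, ʐ, ʈ, ɳ, r, tʃ, ɖ, ts, ð, dʒ/ are [−dorsal]; /w/ is [+labial]; /ŋ/ is [+nasal]. The remaining /ʎ, χ, j, ʁ, x/ satisfy [+dorsal], [−labial], [−nasal].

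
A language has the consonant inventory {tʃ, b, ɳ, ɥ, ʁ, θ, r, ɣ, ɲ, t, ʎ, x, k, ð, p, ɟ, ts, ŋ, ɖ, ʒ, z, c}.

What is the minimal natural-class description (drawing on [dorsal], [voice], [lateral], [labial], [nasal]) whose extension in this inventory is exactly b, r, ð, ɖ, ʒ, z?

The class [+voice], [−nasal], [−dorsal] has exactly /b, r, ð, ɖ, ʒ, z/ as its extension in this inventory. No smaller conjunction from the listed features achieves this: [−nasal, −dorsal] alone would also admit /tʃ, θ, t, p, …/; [+voice, −dorsal] alone would also admit /ɳ/; [+voice, −nasal] alone would also admit /ɥ, ʁ, ɣ, ʎ, …/; and checking the remaining two-feature bundles turns up none with this extension.

[+voice, −nasal, −dorsal]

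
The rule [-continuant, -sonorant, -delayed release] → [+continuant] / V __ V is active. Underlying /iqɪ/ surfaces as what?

[iχɪ]

/q/ satisfies [-continuant, -sonorant, -delayed release] and sits in V __ V. The [+continuant] counterpart of the voiceless uvular stop is /χ/. Other segments in /iqɪ/ either fail the structural description or are not in the environment, so the surface form is [iχɪ].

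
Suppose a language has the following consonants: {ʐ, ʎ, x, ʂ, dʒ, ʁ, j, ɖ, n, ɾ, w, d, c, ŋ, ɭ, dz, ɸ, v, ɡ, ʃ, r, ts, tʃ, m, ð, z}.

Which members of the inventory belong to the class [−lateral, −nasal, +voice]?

Checking each segment against [−lateral], [−nasal], [+voice]: /ʐ/ (voiced retroflex fricative), /dʒ/ (voiced postalveolar affricate), /ʁ/ (voiced uvular fricative), /j/ (palatal glide), /ɖ/ (voiced retroflex stop), /ɾ/ (alveolar tap), among others, satisfy every feature; every other segment in the inventory fails at least one.

ʐ, dʒ, ʁ, j, ɖ, ɾ, w, d, dz, v, ɡ, r, ð, z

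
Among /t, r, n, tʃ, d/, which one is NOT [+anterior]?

/tʃ/ is the voiceless postalveolar affricate, which is [−anterior]; the rest — /r, n, d, t/ — are [+anterior].

tʃ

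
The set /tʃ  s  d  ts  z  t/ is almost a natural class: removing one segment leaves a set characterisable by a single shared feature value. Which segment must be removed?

tʃ

/ts, d, s, t, z/ are all [−distributed], but /tʃ/ (voiceless postalveolar affricate) is [+distributed]. No other single segment can be removed to leave a set sharing one feature value that the removed segment lacks, so /tʃ/ is the odd one out.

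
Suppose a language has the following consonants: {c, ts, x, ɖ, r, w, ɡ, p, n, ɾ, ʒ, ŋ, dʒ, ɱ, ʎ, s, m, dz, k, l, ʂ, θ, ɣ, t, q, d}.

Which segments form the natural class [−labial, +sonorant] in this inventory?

Eliminate segments failing any feature: /c, ts, x, ɖ, ɡ, ʒ, dʒ, s, dz, k, ʂ, θ, ɣ, t, q, d/ are [−sonorant]; /w, p, ɱ, m/ are [+labial]. The remaining /r, n, ɾ, ŋ, ʎ, l/ satisfy [−labial], [+sonorant].

r, n, ɾ, ŋ, ʎ, l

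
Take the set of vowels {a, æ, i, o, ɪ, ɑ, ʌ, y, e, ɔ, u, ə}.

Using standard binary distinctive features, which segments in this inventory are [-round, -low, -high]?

First, the [-round] segments are /a, æ, i, ɪ, ɑ, ʌ, e, ə/.
Then [-low] gives /i, ɪ, ʌ, e, ə/.
Among these, [-high] leaves /ʌ, e, ə/.

ʌ, e, ə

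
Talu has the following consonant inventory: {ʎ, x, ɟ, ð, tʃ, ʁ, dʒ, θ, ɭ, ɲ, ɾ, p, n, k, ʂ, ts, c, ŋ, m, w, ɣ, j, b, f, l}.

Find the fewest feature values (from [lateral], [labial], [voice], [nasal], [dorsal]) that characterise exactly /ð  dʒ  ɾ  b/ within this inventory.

[+voice, −nasal, −lateral, −dorsal]

The class [+voice], [−nasal], [−lateral], [−dorsal] has exactly /ð, dʒ, ɾ, b/ as its extension in this inventory. No smaller conjunction from the listed features achieves this: [−nasal, −lateral, −dorsal] alone would also admit /tʃ, θ, p, ʂ, …/; [+voice, −lateral, −dorsal] alone would also admit /n, m/; [+voice, −nasal, −dorsal] alone would also admit /ɭ, l/; [+voice, −nasal, −lateral] alone would also admit /ɟ, ʁ, w, ɣ, …/; and checking the remaining three-feature bundles turns up none with this extension.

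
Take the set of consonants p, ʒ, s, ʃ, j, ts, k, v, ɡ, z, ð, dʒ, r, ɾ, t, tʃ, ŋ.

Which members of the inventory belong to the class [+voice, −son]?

ʒ, v, ɡ, z, ð, dʒ

The [+voice] segments are /ʒ, j, v, ɡ, z, ð, dʒ, r, ɾ, ŋ/.
Within that set, [−sonorant] leaves /ʒ, v, ɡ, z, ð, dʒ/.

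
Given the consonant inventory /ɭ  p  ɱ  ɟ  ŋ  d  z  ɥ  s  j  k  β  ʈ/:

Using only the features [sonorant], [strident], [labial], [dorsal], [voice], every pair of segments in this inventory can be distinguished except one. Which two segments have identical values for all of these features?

j, ŋ

/j/ (palatal glide) and /ŋ/ (velar nasal) are both [+sonorant], [-strident], [-labial], [+dorsal], [+voice], so none of the listed features separates them. (They do differ in [nasal], [continuant] and [back], which are not among the given features.) Every other pair in the inventory differs on at least one listed feature.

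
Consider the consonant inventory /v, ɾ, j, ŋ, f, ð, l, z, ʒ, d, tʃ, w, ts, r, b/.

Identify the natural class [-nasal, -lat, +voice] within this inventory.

v, ɾ, j, ð, z, ʒ, d, w, r, b

Checking each segment against [-nasal], [-lateral], [+voice]: /v/ (voiced labiodental fricative), /ɾ/ (alveolar tap), /j/ (palatal glide), /ð/ (voiced dental fricative), /z/ (voiced alveolar fricative), /ʒ/ (voiced postalveolar fricative), among others, satisfy every feature; every other segment in the inventory fails at least one.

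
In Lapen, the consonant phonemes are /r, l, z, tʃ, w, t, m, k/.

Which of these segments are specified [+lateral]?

l

The feature [lateral] marks segments produced with airflow around the side(s) of the tongue. In this inventory /l/ has that property, so it is [+lateral]; /r, z, tʃ, w, t, m, k/ are [−lateral].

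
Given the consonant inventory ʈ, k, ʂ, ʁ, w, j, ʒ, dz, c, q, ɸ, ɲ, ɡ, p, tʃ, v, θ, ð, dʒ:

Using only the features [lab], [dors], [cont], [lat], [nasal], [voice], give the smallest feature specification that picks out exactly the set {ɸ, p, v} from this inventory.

[+lab, -dors]

/ɸ, p, v/ are all [+labial], [-dorsal], and no other segment in the inventory matches both values. Dropping any one of them over-generates: [-dorsal] alone would also admit /ʈ, ʂ, ʒ, dz, …/; [+labial] alone would also admit /w/. No other single listed feature picks out exactly this set either, so fewer than two features will not do.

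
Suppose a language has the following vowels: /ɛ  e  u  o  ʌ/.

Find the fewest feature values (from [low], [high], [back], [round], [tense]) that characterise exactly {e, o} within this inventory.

[−high, +tense]

The class [−high], [+tense] has exactly /e, o/ as its extension in this inventory. No smaller conjunction from the listed features achieves this: [+tense] alone would also admit /u/; [−high] alone would also admit /ɛ, ʌ/; and checking the remaining single features turns up none with this extension.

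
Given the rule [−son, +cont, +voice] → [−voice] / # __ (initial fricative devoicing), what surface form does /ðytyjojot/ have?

[θytyjojot]

/ð/ satisfies [−son, +cont, +voice] and sits in # __. The [−voice] counterpart of the voiced dental fricative is /θ/. Other segments in /ðytyjojot/ either fail the structural description or are not in the environment, so the surface form is [θytyjojot].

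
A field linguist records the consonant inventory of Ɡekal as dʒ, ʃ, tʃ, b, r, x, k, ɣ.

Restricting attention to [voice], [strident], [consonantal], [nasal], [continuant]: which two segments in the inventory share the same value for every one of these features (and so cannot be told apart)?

Both /r/ and /ɣ/ are [+voice], [−strident], [+consonantal], [−nasal], [+continuant]. Since the list omits [sonorant], [coronal] and [dorsal] — which do distinguish the alveolar trill from the voiced velar fricative — this pair collapses; all other pairs remain distinct.

r, ɣ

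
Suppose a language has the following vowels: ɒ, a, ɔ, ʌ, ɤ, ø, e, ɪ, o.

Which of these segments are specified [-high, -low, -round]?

First, the [-high] segments are /ɒ, a, ɔ, ʌ, ɤ, ø, e, o/.
Among these, [-low] gives /ɔ, ʌ, ɤ, ø, e, o/.
Then [-round] leaves /ʌ, ɤ, e/.

ʌ, ɤ, e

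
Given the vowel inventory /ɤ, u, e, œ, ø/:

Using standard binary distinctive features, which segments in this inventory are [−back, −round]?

e

Checking each segment against [−back], [−round]: /e/ (mid front unrounded tense vowel) satisfies every feature; every other segment in the inventory fails at least one.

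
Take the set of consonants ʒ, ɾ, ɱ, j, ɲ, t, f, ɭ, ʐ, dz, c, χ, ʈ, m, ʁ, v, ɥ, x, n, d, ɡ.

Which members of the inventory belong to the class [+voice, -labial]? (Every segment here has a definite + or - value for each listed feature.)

ʒ, ɾ, j, ɲ, ɭ, ʐ, dz, ʁ, n, d, ɡ

Checking each segment against [+voice], [-labial]: /ʒ/ (voiced postalveolar fricative), /ɾ/ (alveolar tap), /j/ (palatal glide), /ɲ/ (palatal nasal), /ɭ/ (retroflex lateral approximant), /ʐ/ (voiced retroflex fricative), among others, satisfy every feature; every other segment in the inventory fails at least one.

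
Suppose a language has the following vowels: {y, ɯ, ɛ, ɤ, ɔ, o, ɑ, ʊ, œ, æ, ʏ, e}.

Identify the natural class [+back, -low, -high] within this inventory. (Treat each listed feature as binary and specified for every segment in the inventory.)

ɤ, ɔ, o

Eliminate segments failing any feature: /y, ɛ, œ, æ, ʏ, e/ are [-back]; /ɯ, ʊ/ are [+high]; /ɑ/ is [+low]. The remaining /ɤ, ɔ, o/ satisfy [+back], [-low], [-high].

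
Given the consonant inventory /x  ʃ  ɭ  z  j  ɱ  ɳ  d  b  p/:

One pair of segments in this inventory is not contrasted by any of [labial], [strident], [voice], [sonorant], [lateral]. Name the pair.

j, ɳ

Both /j/ and /ɳ/ are [-labial], [-strident], [+voice], [+sonorant], [-lateral]. Since the list omits [nasal], [continuant] and [dorsal] — which do distinguish the palatal glide from the retroflex nasal — this pair collapses; all other pairs remain distinct.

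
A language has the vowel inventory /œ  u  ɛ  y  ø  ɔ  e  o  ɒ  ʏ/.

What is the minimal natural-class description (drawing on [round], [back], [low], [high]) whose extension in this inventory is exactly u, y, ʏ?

Every target segment is [+high] and no other inventory member is, so one feature is enough.

[+high]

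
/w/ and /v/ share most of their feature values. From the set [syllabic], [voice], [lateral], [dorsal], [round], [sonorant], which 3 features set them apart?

[sonorant], [round], [dorsal]

The two segments share [−syllabic], [+voice], [−lateral]. The only features from the list on which they differ: /w/ is [+sonorant] while /v/ is [−sonorant]; /w/ is [+round] while /v/ is [−round]; /w/ is [+dorsal] while /v/ is [−dorsal].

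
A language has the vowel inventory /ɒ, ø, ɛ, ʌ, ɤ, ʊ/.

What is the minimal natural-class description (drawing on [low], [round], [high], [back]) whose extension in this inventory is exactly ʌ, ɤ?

[+back, −round]

/ʌ, ɤ/ are all [+back], [−round], and no other segment in the inventory matches both values. Dropping any one of them over-generates: [−round] alone would also admit /ɛ/; [+back] alone would also admit /ɒ, ʊ/. No other single listed feature picks out exactly this set either, so fewer than two features will not do.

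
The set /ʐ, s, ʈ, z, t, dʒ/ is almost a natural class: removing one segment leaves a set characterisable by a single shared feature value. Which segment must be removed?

dʒ

The remaining segments after removing /dʒ/ share [−distributed]; /dʒ/ (voiced postalveolar affricate) is [+distributed]. For every other candidate removal, the leftover set fails to share any single feature value that the removed segment lacks.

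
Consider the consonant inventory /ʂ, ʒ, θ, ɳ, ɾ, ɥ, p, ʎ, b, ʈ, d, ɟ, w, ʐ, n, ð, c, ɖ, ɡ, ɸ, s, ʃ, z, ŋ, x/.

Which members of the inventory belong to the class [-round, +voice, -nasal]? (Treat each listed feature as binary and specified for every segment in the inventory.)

Eliminate segments failing any feature: /ʂ, θ, p, ʈ, c, ɸ, s, ʃ, x/ are [-voice]; /ɳ, n, ŋ/ are [+nasal]; /ɥ, w/ are [+round]. The remaining /ʒ, ɾ, ʎ, b, d, ɟ, ʐ, ð, ɖ, ɡ, z/ satisfy [-round], [+voice], [-nasal].

ʒ, ɾ, ʎ, b, d, ɟ, ʐ, ð, ɖ, ɡ, z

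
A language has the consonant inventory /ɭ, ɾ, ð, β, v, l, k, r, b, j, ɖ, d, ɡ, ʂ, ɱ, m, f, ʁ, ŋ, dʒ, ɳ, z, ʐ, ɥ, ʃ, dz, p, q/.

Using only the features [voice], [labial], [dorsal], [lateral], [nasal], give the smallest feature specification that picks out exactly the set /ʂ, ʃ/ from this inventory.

[-voice, -labial, -dorsal]

The class [-voice], [-labial], [-dorsal] has exactly /ʂ, ʃ/ as its extension in this inventory. No smaller conjunction from the listed features achieves this: [-labial, -dorsal] alone would also admit /ɭ, ɾ, ð, l, …/; [-voice, -dorsal] alone would also admit /f, p/; [-voice, -labial] alone would also admit /k, q/; and checking the remaining two-feature bundles turns up none with this extension.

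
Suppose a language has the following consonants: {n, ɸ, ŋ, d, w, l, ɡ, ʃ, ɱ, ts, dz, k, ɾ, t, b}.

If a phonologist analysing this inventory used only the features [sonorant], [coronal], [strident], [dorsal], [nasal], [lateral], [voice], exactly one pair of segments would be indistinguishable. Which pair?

ts, ʃ

Both /ts/ and /ʃ/ are [−sonorant], [+coronal], [+strident], [−dorsal], [−nasal], [−lateral], [−voice]. Since the list omits [continuant], [anterior] and [distributed] — which do distinguish the voiceless alveolar affricate from the voiceless postalveolar fricative — this pair collapses; all other pairs remain distinct.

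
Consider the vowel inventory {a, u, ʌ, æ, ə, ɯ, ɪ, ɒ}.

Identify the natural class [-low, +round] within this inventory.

u

Checking each segment against [-low], [+round]: /u/ (high back rounded tense vowel) satisfies every feature; every other segment in the inventory fails at least one.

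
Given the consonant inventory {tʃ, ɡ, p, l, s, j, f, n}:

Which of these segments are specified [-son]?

tʃ, ɡ, p, s, f

The [-sonorant] segments here are /tʃ, ɡ, p, s, f/; the remaining /l, j, n/ are [+sonorant].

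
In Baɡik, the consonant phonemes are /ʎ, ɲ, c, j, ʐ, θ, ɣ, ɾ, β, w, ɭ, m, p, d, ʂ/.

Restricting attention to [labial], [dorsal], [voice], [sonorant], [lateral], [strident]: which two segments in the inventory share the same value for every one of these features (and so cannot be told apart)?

ɲ, j

On the given features, /ɲ/ and /j/ have an identical profile: [−labial], [+dorsal], [+voice], [+sonorant], [−lateral], [−strident]. No other two segments in the inventory coincide on all 6 features. (They do differ in [nasal] and [continuant], which are not among the given features.)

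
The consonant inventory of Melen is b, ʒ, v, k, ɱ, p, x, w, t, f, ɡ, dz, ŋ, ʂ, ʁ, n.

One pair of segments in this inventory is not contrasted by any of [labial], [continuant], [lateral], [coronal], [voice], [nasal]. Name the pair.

v, w

On the given features, /v/ and /w/ have an identical profile: [+labial], [+continuant], [−lateral], [−coronal], [+voice], [−nasal]. No other two segments in the inventory coincide on all 6 features. (They do differ in [sonorant], [round] and [dorsal], which are not among the given features.)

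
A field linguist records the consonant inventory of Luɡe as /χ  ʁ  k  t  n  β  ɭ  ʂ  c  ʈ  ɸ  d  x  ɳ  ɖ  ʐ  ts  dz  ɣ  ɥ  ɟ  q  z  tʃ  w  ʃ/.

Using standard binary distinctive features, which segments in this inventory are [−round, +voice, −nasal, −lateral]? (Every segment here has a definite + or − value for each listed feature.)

Eliminate segments failing any feature: /χ, k, t, ʂ, c, ʈ, ɸ, x, ts, q, tʃ, ʃ/ are [−voice]; /n, ɳ/ are [+nasal]; /ɭ/ is [+lateral]; /ɥ, w/ are [+round]. The remaining /ʁ, β, d, ɖ, ʐ, dz, ɣ, ɟ, z/ satisfy [−round], [+voice], [−nasal], [−lateral].

ʁ, β, d, ɖ, ʐ, dz, ɣ, ɟ, z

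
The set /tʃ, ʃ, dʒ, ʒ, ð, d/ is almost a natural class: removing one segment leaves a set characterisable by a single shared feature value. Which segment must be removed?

d

The remaining segments after removing /d/ share [+distributed]; /d/ (voiced alveolar stop) is [−distributed]. For every other candidate removal, the leftover set fails to share any single feature value that the removed segment lacks.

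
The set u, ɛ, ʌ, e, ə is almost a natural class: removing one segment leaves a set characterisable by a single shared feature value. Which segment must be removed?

u

[high] (equivalently [round]) groups all but one: /ʌ, ə, ɛ, e/ share [−high] while /u/ (high back rounded tense vowel) alone is [+high]. Removing any other segment would not leave a single-feature class that excludes it.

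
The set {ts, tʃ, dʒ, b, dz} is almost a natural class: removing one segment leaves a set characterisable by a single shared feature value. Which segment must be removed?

[delayed release] (equivalently [strident], [labial], [coronal]) groups all but one: /tʃ, dz, ts, dʒ/ share [+delayed release] while /b/ (voiced bilabial stop) alone is [−delayed release]. Removing any other segment would not leave a single-feature class that excludes it.

b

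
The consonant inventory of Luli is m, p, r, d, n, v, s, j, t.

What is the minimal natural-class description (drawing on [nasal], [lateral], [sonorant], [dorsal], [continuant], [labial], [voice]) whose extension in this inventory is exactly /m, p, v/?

[+labial]

The target set is precisely the extension of [+labial] in this inventory.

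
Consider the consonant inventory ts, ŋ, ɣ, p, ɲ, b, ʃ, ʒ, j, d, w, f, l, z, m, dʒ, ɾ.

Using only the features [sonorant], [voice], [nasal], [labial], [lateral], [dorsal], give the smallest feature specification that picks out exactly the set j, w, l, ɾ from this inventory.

The class [+sonorant], [−nasal] has exactly /j, w, l, ɾ/ as its extension in this inventory. No smaller conjunction from the listed features achieves this: [−nasal] alone would also admit /ts, ɣ, p, b, …/; [+sonorant] alone would also admit /ŋ, ɲ, m/; and checking the remaining single features turns up none with this extension.

[+sonorant, −nasal]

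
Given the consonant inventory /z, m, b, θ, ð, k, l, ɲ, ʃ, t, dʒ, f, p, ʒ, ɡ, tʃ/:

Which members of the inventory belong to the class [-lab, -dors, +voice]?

z, ð, l, dʒ, ʒ

Eliminate segments failing any feature: /m, b, f, p/ are [+labial]; /θ, ʃ, t, tʃ/ are [-voice]; /k, ɲ, ɡ/ are [+dorsal]. The remaining /z, ð, l, dʒ, ʒ/ satisfy [-labial], [-dorsal], [+voice].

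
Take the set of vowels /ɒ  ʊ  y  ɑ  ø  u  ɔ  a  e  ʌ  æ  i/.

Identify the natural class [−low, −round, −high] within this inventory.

Eliminate segments failing any feature: /ɒ, ɑ, a, æ/ are [+low]; /ʊ, y, ø, u, ɔ/ are [+round]; /i/ is [+high]. The remaining /e, ʌ/ satisfy [−low], [−round], [−high].

e, ʌ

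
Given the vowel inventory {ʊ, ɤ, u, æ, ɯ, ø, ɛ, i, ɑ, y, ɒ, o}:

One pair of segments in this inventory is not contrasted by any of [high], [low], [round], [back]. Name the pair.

ʊ, u

Both /ʊ/ and /u/ are [+high], [−low], [+round], [+back]. Since the list omits [tense] — which does distinguish the high back rounded lax vowel from the high back rounded tense vowel — this pair collapses; all other pairs remain distinct.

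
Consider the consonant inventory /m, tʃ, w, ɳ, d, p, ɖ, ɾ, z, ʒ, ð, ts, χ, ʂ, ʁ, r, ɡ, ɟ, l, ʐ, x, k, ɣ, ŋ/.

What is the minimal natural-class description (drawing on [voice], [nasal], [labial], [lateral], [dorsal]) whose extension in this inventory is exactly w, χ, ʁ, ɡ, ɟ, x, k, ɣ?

The class [-nasal], [+dorsal] has exactly /w, χ, ʁ, ɡ, ɟ, x, k, ɣ/ as its extension in this inventory. No smaller conjunction from the listed features achieves this: [+dorsal] alone would also admit /ŋ/; [-nasal] alone would also admit /tʃ, d, p, ɖ, …/; and checking the remaining single features turns up none with this extension.

[-nasal, +dorsal]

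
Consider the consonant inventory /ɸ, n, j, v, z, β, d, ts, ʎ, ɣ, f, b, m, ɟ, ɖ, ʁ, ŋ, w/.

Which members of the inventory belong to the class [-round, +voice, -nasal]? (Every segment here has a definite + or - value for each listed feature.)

The [-round] segments are /ɸ, n, j, v, z, β, d, ts, ʎ, ɣ, f, b, m, ɟ, ɖ, ʁ, ŋ/.
Within that set, [+voice] gives /n, j, v, z, β, d, ʎ, ɣ, b, m, ɟ, ɖ, ʁ, ŋ/.
Among these, [-nasal] leaves /j, v, z, β, d, ʎ, ɣ, b, ɟ, ɖ, ʁ/.

j, v, z, β, d, ʎ, ɣ, b, ɟ, ɖ, ʁ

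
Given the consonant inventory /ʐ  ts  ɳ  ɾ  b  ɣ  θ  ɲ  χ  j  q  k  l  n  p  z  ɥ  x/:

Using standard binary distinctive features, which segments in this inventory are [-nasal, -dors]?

ʐ, ts, ɾ, b, θ, l, p, z

Eliminate segments failing any feature: /ɳ, ɲ, n/ are [+nasal]; /ɣ, χ, j, q, k, ɥ, x/ are [+dorsal]. The remaining /ʐ, ts, ɾ, b, θ, l, p, z/ satisfy [-nasal], [-dorsal].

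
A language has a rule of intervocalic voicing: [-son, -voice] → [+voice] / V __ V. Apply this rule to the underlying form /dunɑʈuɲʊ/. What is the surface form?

The only segment in the rule's environment that also matches [-son, -voice] is /ʈ/. Applying [+voice] turns the voiceless retroflex stop into /ɖ/ (voiced retroflex stop), giving [dunɑɖuɲʊ].

[dunɑɖuɲʊ]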